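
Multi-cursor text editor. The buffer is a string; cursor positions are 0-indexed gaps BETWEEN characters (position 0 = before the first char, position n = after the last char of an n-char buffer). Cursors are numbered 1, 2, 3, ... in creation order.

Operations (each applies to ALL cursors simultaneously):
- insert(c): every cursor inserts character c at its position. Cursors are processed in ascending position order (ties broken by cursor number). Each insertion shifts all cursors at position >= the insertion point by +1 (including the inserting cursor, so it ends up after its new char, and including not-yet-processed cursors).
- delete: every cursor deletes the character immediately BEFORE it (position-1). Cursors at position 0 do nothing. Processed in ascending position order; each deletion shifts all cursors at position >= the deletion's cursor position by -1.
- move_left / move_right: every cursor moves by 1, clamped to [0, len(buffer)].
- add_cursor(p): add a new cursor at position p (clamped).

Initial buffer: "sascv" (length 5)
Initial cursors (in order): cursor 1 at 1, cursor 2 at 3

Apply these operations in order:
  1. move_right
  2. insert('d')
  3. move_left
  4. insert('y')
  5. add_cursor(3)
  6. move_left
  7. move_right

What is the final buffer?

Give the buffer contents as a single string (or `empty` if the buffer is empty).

After op 1 (move_right): buffer="sascv" (len 5), cursors c1@2 c2@4, authorship .....
After op 2 (insert('d')): buffer="sadscdv" (len 7), cursors c1@3 c2@6, authorship ..1..2.
After op 3 (move_left): buffer="sadscdv" (len 7), cursors c1@2 c2@5, authorship ..1..2.
After op 4 (insert('y')): buffer="saydscydv" (len 9), cursors c1@3 c2@7, authorship ..11..22.
After op 5 (add_cursor(3)): buffer="saydscydv" (len 9), cursors c1@3 c3@3 c2@7, authorship ..11..22.
After op 6 (move_left): buffer="saydscydv" (len 9), cursors c1@2 c3@2 c2@6, authorship ..11..22.
After op 7 (move_right): buffer="saydscydv" (len 9), cursors c1@3 c3@3 c2@7, authorship ..11..22.

Answer: saydscydv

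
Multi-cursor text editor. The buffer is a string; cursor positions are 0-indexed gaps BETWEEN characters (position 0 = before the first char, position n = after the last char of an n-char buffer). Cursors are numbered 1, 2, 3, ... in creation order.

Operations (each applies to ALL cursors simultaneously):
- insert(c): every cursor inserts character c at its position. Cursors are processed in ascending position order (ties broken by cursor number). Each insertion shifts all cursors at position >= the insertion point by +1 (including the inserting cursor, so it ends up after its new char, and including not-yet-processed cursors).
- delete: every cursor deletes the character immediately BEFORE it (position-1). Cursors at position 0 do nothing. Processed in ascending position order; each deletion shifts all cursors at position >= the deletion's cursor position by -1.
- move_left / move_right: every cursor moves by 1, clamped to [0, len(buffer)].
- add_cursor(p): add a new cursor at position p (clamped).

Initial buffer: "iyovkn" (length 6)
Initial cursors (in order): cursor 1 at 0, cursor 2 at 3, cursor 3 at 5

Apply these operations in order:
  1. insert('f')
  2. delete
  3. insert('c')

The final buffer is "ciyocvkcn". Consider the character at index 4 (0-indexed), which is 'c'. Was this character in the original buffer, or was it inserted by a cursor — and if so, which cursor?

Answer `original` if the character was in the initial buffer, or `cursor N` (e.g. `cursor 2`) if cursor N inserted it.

Answer: cursor 2

Derivation:
After op 1 (insert('f')): buffer="fiyofvkfn" (len 9), cursors c1@1 c2@5 c3@8, authorship 1...2..3.
After op 2 (delete): buffer="iyovkn" (len 6), cursors c1@0 c2@3 c3@5, authorship ......
After op 3 (insert('c')): buffer="ciyocvkcn" (len 9), cursors c1@1 c2@5 c3@8, authorship 1...2..3.
Authorship (.=original, N=cursor N): 1 . . . 2 . . 3 .
Index 4: author = 2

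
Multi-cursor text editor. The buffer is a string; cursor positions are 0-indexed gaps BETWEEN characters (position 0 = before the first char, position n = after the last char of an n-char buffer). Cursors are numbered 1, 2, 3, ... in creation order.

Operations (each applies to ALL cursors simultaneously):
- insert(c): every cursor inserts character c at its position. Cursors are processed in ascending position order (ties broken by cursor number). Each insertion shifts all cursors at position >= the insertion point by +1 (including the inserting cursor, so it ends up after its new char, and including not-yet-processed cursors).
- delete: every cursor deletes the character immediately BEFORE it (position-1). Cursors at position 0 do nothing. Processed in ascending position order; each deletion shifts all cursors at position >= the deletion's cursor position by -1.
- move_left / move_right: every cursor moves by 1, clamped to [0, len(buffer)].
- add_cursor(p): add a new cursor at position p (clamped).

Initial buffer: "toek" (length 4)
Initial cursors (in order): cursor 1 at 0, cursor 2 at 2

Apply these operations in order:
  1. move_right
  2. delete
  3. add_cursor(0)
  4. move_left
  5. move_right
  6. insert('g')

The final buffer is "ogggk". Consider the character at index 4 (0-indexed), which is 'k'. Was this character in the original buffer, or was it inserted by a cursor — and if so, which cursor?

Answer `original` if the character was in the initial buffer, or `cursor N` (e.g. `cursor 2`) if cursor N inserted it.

Answer: original

Derivation:
After op 1 (move_right): buffer="toek" (len 4), cursors c1@1 c2@3, authorship ....
After op 2 (delete): buffer="ok" (len 2), cursors c1@0 c2@1, authorship ..
After op 3 (add_cursor(0)): buffer="ok" (len 2), cursors c1@0 c3@0 c2@1, authorship ..
After op 4 (move_left): buffer="ok" (len 2), cursors c1@0 c2@0 c3@0, authorship ..
After op 5 (move_right): buffer="ok" (len 2), cursors c1@1 c2@1 c3@1, authorship ..
After op 6 (insert('g')): buffer="ogggk" (len 5), cursors c1@4 c2@4 c3@4, authorship .123.
Authorship (.=original, N=cursor N): . 1 2 3 .
Index 4: author = original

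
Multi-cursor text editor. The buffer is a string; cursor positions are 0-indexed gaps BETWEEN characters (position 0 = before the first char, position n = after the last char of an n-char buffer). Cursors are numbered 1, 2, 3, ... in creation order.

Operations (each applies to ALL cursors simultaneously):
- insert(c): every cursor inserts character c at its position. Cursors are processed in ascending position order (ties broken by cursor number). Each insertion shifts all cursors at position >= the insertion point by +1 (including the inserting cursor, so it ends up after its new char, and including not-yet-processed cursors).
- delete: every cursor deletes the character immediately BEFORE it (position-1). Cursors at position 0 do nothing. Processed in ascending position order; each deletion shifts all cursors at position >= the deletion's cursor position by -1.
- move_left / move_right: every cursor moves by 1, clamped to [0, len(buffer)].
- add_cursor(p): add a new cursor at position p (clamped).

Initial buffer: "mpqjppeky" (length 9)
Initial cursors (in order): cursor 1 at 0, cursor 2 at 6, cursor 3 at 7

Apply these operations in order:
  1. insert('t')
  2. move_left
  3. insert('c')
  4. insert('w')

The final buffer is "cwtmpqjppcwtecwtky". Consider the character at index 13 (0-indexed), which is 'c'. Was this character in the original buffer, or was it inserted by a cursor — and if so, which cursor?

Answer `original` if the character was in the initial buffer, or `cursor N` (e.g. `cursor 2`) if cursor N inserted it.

After op 1 (insert('t')): buffer="tmpqjpptetky" (len 12), cursors c1@1 c2@8 c3@10, authorship 1......2.3..
After op 2 (move_left): buffer="tmpqjpptetky" (len 12), cursors c1@0 c2@7 c3@9, authorship 1......2.3..
After op 3 (insert('c')): buffer="ctmpqjppctectky" (len 15), cursors c1@1 c2@9 c3@12, authorship 11......22.33..
After op 4 (insert('w')): buffer="cwtmpqjppcwtecwtky" (len 18), cursors c1@2 c2@11 c3@15, authorship 111......222.333..
Authorship (.=original, N=cursor N): 1 1 1 . . . . . . 2 2 2 . 3 3 3 . .
Index 13: author = 3

Answer: cursor 3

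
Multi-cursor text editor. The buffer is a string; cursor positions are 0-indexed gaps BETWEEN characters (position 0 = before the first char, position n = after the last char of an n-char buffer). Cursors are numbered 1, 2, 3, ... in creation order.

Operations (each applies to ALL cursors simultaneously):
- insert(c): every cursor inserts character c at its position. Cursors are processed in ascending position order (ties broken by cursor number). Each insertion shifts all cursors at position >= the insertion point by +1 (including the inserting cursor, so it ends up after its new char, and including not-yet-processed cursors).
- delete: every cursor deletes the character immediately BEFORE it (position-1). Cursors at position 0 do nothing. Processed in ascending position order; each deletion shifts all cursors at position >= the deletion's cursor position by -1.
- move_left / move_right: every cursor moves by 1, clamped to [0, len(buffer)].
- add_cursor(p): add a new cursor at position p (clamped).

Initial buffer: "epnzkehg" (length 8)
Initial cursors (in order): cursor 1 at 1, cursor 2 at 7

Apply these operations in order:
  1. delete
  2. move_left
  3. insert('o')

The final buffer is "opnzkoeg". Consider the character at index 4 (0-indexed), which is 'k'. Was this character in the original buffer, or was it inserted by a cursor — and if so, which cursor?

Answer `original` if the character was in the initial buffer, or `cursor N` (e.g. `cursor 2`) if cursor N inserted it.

After op 1 (delete): buffer="pnzkeg" (len 6), cursors c1@0 c2@5, authorship ......
After op 2 (move_left): buffer="pnzkeg" (len 6), cursors c1@0 c2@4, authorship ......
After op 3 (insert('o')): buffer="opnzkoeg" (len 8), cursors c1@1 c2@6, authorship 1....2..
Authorship (.=original, N=cursor N): 1 . . . . 2 . .
Index 4: author = original

Answer: original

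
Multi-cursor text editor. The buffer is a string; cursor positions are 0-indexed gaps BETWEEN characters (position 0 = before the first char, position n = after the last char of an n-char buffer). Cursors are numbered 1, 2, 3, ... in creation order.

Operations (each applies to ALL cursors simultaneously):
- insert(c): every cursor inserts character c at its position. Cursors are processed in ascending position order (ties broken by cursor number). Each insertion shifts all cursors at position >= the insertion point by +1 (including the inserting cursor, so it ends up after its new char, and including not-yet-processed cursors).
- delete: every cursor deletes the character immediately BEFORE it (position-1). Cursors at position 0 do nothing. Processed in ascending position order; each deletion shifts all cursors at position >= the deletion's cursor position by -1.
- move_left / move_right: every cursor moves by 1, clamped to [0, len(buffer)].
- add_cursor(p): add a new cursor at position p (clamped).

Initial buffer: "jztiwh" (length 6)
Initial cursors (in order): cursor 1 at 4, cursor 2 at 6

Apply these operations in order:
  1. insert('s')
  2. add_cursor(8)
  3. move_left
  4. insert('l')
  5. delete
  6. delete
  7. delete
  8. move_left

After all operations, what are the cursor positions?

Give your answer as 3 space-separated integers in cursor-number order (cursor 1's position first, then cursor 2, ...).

Answer: 0 0 0

Derivation:
After op 1 (insert('s')): buffer="jztiswhs" (len 8), cursors c1@5 c2@8, authorship ....1..2
After op 2 (add_cursor(8)): buffer="jztiswhs" (len 8), cursors c1@5 c2@8 c3@8, authorship ....1..2
After op 3 (move_left): buffer="jztiswhs" (len 8), cursors c1@4 c2@7 c3@7, authorship ....1..2
After op 4 (insert('l')): buffer="jztilswhlls" (len 11), cursors c1@5 c2@10 c3@10, authorship ....11..232
After op 5 (delete): buffer="jztiswhs" (len 8), cursors c1@4 c2@7 c3@7, authorship ....1..2
After op 6 (delete): buffer="jztss" (len 5), cursors c1@3 c2@4 c3@4, authorship ...12
After op 7 (delete): buffer="js" (len 2), cursors c1@1 c2@1 c3@1, authorship .2
After op 8 (move_left): buffer="js" (len 2), cursors c1@0 c2@0 c3@0, authorship .2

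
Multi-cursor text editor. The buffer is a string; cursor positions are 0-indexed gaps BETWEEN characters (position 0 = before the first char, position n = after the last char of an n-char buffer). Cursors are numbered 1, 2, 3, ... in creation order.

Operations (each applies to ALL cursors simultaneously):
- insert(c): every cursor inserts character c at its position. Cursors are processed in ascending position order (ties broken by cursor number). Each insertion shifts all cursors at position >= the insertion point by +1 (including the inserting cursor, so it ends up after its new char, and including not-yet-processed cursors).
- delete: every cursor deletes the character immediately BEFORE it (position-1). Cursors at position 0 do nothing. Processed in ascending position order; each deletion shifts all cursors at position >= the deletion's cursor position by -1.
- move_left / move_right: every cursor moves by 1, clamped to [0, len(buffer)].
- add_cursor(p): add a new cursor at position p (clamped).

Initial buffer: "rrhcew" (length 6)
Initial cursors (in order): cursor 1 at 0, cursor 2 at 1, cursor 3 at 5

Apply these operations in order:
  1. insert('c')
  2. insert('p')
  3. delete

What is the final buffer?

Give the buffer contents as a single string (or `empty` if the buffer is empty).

After op 1 (insert('c')): buffer="crcrhcecw" (len 9), cursors c1@1 c2@3 c3@8, authorship 1.2....3.
After op 2 (insert('p')): buffer="cprcprhcecpw" (len 12), cursors c1@2 c2@5 c3@11, authorship 11.22....33.
After op 3 (delete): buffer="crcrhcecw" (len 9), cursors c1@1 c2@3 c3@8, authorship 1.2....3.

Answer: crcrhcecw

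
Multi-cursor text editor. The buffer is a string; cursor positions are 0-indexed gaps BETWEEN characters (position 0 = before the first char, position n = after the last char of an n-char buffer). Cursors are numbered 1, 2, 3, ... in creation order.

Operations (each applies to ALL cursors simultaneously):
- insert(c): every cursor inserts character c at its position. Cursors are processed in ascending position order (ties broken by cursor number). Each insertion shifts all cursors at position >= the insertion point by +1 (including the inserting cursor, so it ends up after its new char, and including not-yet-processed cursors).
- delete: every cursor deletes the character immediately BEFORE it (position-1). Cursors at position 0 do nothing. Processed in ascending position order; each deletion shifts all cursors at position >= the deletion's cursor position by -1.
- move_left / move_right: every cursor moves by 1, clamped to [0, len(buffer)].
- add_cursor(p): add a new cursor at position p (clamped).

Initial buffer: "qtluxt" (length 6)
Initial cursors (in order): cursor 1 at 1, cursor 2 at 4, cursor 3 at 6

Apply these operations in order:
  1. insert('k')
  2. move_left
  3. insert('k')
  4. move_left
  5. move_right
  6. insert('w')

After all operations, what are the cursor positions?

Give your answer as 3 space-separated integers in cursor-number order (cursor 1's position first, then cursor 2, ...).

After op 1 (insert('k')): buffer="qktlukxtk" (len 9), cursors c1@2 c2@6 c3@9, authorship .1...2..3
After op 2 (move_left): buffer="qktlukxtk" (len 9), cursors c1@1 c2@5 c3@8, authorship .1...2..3
After op 3 (insert('k')): buffer="qkktlukkxtkk" (len 12), cursors c1@2 c2@7 c3@11, authorship .11...22..33
After op 4 (move_left): buffer="qkktlukkxtkk" (len 12), cursors c1@1 c2@6 c3@10, authorship .11...22..33
After op 5 (move_right): buffer="qkktlukkxtkk" (len 12), cursors c1@2 c2@7 c3@11, authorship .11...22..33
After op 6 (insert('w')): buffer="qkwktlukwkxtkwk" (len 15), cursors c1@3 c2@9 c3@14, authorship .111...222..333

Answer: 3 9 14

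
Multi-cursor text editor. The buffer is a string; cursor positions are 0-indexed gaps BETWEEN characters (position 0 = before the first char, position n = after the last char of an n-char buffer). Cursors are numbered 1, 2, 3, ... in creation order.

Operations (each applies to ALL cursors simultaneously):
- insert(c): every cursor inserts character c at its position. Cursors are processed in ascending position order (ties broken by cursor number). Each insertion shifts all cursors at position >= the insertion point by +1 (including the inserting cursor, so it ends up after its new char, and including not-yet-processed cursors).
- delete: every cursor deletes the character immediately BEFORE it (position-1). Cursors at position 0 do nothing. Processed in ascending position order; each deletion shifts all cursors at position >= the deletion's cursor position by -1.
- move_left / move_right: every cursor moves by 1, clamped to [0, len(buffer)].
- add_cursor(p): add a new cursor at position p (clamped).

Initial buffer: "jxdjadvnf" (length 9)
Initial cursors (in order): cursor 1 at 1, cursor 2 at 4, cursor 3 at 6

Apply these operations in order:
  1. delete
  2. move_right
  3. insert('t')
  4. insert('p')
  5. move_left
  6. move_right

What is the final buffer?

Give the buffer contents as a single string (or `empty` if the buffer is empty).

After op 1 (delete): buffer="xdavnf" (len 6), cursors c1@0 c2@2 c3@3, authorship ......
After op 2 (move_right): buffer="xdavnf" (len 6), cursors c1@1 c2@3 c3@4, authorship ......
After op 3 (insert('t')): buffer="xtdatvtnf" (len 9), cursors c1@2 c2@5 c3@7, authorship .1..2.3..
After op 4 (insert('p')): buffer="xtpdatpvtpnf" (len 12), cursors c1@3 c2@7 c3@10, authorship .11..22.33..
After op 5 (move_left): buffer="xtpdatpvtpnf" (len 12), cursors c1@2 c2@6 c3@9, authorship .11..22.33..
After op 6 (move_right): buffer="xtpdatpvtpnf" (len 12), cursors c1@3 c2@7 c3@10, authorship .11..22.33..

Answer: xtpdatpvtpnf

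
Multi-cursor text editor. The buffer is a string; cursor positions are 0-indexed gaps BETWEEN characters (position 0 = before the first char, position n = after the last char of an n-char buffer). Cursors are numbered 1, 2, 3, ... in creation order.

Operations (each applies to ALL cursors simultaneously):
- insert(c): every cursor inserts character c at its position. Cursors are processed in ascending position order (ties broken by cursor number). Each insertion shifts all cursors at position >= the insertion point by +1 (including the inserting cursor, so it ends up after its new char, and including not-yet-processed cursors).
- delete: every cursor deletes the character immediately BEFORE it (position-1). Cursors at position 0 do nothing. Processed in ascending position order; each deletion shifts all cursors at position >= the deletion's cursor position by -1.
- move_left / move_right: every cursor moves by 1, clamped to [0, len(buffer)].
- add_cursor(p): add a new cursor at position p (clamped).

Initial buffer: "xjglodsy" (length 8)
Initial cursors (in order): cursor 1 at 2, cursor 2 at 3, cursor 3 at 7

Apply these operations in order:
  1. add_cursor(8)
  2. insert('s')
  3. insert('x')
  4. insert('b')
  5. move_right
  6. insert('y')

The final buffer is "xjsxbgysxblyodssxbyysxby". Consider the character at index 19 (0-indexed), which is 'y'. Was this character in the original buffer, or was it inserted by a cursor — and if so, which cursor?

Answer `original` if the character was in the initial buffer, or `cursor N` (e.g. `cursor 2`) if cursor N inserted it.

After op 1 (add_cursor(8)): buffer="xjglodsy" (len 8), cursors c1@2 c2@3 c3@7 c4@8, authorship ........
After op 2 (insert('s')): buffer="xjsgslodssys" (len 12), cursors c1@3 c2@5 c3@10 c4@12, authorship ..1.2....3.4
After op 3 (insert('x')): buffer="xjsxgsxlodssxysx" (len 16), cursors c1@4 c2@7 c3@13 c4@16, authorship ..11.22....33.44
After op 4 (insert('b')): buffer="xjsxbgsxblodssxbysxb" (len 20), cursors c1@5 c2@9 c3@16 c4@20, authorship ..111.222....333.444
After op 5 (move_right): buffer="xjsxbgsxblodssxbysxb" (len 20), cursors c1@6 c2@10 c3@17 c4@20, authorship ..111.222....333.444
After op 6 (insert('y')): buffer="xjsxbgysxblyodssxbyysxby" (len 24), cursors c1@7 c2@12 c3@20 c4@24, authorship ..111.1222.2...333.34444
Authorship (.=original, N=cursor N): . . 1 1 1 . 1 2 2 2 . 2 . . . 3 3 3 . 3 4 4 4 4
Index 19: author = 3

Answer: cursor 3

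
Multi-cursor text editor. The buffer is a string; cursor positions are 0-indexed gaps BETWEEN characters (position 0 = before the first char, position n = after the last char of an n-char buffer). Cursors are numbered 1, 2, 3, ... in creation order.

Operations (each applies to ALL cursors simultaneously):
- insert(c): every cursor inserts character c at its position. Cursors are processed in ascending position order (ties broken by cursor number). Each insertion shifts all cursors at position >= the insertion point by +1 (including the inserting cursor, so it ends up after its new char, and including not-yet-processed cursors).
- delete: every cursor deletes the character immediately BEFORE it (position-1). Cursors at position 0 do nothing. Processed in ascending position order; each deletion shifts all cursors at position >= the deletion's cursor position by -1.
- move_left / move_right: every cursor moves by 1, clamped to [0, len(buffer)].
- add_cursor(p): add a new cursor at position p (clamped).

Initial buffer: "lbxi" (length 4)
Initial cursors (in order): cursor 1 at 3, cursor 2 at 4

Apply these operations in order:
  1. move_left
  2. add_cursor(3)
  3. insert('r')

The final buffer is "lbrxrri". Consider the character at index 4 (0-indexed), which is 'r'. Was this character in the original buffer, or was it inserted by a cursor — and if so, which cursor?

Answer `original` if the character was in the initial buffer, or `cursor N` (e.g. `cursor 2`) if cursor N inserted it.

Answer: cursor 2

Derivation:
After op 1 (move_left): buffer="lbxi" (len 4), cursors c1@2 c2@3, authorship ....
After op 2 (add_cursor(3)): buffer="lbxi" (len 4), cursors c1@2 c2@3 c3@3, authorship ....
After op 3 (insert('r')): buffer="lbrxrri" (len 7), cursors c1@3 c2@6 c3@6, authorship ..1.23.
Authorship (.=original, N=cursor N): . . 1 . 2 3 .
Index 4: author = 2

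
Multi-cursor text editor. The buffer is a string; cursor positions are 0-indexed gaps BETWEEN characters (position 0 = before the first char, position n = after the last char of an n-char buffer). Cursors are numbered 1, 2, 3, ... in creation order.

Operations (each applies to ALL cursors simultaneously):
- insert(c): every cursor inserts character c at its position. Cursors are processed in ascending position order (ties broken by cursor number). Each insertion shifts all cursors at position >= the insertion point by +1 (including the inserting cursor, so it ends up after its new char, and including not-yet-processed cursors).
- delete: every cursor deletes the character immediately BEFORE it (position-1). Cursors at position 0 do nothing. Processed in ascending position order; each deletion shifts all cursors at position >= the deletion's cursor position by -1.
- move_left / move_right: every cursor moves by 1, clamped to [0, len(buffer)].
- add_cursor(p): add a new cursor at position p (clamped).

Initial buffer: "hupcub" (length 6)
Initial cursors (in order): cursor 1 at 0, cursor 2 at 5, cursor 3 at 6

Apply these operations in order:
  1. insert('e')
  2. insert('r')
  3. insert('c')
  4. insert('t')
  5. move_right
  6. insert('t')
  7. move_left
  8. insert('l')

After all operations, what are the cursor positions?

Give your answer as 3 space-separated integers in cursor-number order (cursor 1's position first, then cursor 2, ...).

After op 1 (insert('e')): buffer="ehupcuebe" (len 9), cursors c1@1 c2@7 c3@9, authorship 1.....2.3
After op 2 (insert('r')): buffer="erhupcuerber" (len 12), cursors c1@2 c2@9 c3@12, authorship 11.....22.33
After op 3 (insert('c')): buffer="erchupcuercberc" (len 15), cursors c1@3 c2@11 c3@15, authorship 111.....222.333
After op 4 (insert('t')): buffer="ercthupcuerctberct" (len 18), cursors c1@4 c2@13 c3@18, authorship 1111.....2222.3333
After op 5 (move_right): buffer="ercthupcuerctberct" (len 18), cursors c1@5 c2@14 c3@18, authorship 1111.....2222.3333
After op 6 (insert('t')): buffer="ercthtupcuerctbterctt" (len 21), cursors c1@6 c2@16 c3@21, authorship 1111.1....2222.233333
After op 7 (move_left): buffer="ercthtupcuerctbterctt" (len 21), cursors c1@5 c2@15 c3@20, authorship 1111.1....2222.233333
After op 8 (insert('l')): buffer="ercthltupcuerctblterctlt" (len 24), cursors c1@6 c2@17 c3@23, authorship 1111.11....2222.22333333

Answer: 6 17 23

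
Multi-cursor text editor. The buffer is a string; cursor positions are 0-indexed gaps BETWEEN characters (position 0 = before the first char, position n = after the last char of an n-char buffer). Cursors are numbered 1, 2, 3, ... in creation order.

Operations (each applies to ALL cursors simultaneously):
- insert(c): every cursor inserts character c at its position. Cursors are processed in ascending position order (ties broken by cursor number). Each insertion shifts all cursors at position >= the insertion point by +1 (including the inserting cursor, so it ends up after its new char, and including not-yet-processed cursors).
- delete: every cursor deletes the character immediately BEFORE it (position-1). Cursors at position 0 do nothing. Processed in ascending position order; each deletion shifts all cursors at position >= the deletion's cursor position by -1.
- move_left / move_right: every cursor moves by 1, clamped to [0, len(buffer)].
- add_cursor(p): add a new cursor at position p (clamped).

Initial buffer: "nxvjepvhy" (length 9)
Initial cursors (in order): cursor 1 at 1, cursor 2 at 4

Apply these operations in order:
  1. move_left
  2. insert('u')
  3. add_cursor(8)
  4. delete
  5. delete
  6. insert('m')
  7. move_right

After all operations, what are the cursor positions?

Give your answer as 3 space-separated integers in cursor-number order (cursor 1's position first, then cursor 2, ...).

Answer: 2 5 7

Derivation:
After op 1 (move_left): buffer="nxvjepvhy" (len 9), cursors c1@0 c2@3, authorship .........
After op 2 (insert('u')): buffer="unxvujepvhy" (len 11), cursors c1@1 c2@5, authorship 1...2......
After op 3 (add_cursor(8)): buffer="unxvujepvhy" (len 11), cursors c1@1 c2@5 c3@8, authorship 1...2......
After op 4 (delete): buffer="nxvjevhy" (len 8), cursors c1@0 c2@3 c3@5, authorship ........
After op 5 (delete): buffer="nxjvhy" (len 6), cursors c1@0 c2@2 c3@3, authorship ......
After op 6 (insert('m')): buffer="mnxmjmvhy" (len 9), cursors c1@1 c2@4 c3@6, authorship 1..2.3...
After op 7 (move_right): buffer="mnxmjmvhy" (len 9), cursors c1@2 c2@5 c3@7, authorship 1..2.3...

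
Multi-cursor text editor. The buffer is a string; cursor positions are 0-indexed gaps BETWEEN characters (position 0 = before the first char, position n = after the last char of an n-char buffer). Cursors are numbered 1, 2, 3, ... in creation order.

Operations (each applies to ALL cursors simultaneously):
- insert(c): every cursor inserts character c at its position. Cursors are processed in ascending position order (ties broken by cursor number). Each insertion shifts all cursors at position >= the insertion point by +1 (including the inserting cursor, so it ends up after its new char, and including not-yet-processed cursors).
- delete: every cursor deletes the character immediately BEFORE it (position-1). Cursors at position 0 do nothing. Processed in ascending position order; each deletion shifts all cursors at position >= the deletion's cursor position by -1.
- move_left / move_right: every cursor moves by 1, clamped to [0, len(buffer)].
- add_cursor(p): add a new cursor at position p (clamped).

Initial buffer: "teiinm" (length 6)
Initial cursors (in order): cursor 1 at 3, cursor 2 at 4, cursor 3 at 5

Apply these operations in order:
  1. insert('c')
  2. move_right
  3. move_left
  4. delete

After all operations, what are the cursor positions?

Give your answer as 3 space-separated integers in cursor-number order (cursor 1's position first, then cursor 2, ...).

Answer: 3 4 5

Derivation:
After op 1 (insert('c')): buffer="teicicncm" (len 9), cursors c1@4 c2@6 c3@8, authorship ...1.2.3.
After op 2 (move_right): buffer="teicicncm" (len 9), cursors c1@5 c2@7 c3@9, authorship ...1.2.3.
After op 3 (move_left): buffer="teicicncm" (len 9), cursors c1@4 c2@6 c3@8, authorship ...1.2.3.
After op 4 (delete): buffer="teiinm" (len 6), cursors c1@3 c2@4 c3@5, authorship ......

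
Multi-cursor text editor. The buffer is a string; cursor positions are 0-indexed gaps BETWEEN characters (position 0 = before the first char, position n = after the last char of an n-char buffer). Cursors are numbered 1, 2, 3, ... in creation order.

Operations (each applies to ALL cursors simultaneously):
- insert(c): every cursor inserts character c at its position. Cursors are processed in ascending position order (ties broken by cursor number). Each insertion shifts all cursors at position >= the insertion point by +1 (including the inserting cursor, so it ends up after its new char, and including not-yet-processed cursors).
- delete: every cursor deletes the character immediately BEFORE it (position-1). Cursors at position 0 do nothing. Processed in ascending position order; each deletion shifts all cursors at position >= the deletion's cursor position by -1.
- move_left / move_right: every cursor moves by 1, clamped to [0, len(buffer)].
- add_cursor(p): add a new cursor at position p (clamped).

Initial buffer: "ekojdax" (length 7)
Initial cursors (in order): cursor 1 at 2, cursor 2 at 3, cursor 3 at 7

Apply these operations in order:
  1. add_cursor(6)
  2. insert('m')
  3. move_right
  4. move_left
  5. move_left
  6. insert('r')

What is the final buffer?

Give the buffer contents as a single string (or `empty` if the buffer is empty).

Answer: ekrmormjdarmrxm

Derivation:
After op 1 (add_cursor(6)): buffer="ekojdax" (len 7), cursors c1@2 c2@3 c4@6 c3@7, authorship .......
After op 2 (insert('m')): buffer="ekmomjdamxm" (len 11), cursors c1@3 c2@5 c4@9 c3@11, authorship ..1.2...4.3
After op 3 (move_right): buffer="ekmomjdamxm" (len 11), cursors c1@4 c2@6 c4@10 c3@11, authorship ..1.2...4.3
After op 4 (move_left): buffer="ekmomjdamxm" (len 11), cursors c1@3 c2@5 c4@9 c3@10, authorship ..1.2...4.3
After op 5 (move_left): buffer="ekmomjdamxm" (len 11), cursors c1@2 c2@4 c4@8 c3@9, authorship ..1.2...4.3
After op 6 (insert('r')): buffer="ekrmormjdarmrxm" (len 15), cursors c1@3 c2@6 c4@11 c3@13, authorship ..11.22...443.3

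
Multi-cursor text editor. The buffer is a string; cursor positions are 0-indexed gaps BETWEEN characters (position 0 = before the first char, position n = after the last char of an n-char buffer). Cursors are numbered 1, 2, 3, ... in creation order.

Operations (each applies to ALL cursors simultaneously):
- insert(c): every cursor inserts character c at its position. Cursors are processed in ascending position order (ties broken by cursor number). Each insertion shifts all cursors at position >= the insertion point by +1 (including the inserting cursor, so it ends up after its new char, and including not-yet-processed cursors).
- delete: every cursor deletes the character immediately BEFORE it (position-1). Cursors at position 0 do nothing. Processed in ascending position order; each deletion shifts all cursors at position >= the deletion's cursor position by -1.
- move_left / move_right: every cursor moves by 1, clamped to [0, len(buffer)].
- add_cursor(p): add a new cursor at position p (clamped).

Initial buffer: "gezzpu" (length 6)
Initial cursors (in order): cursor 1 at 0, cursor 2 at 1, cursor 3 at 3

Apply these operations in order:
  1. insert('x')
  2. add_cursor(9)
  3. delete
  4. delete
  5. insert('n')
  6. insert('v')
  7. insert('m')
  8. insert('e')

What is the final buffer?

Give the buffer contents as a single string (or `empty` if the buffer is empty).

Answer: nnvvmmeeenvmeznvme

Derivation:
After op 1 (insert('x')): buffer="xgxezxzpu" (len 9), cursors c1@1 c2@3 c3@6, authorship 1.2..3...
After op 2 (add_cursor(9)): buffer="xgxezxzpu" (len 9), cursors c1@1 c2@3 c3@6 c4@9, authorship 1.2..3...
After op 3 (delete): buffer="gezzp" (len 5), cursors c1@0 c2@1 c3@3 c4@5, authorship .....
After op 4 (delete): buffer="ez" (len 2), cursors c1@0 c2@0 c3@1 c4@2, authorship ..
After op 5 (insert('n')): buffer="nnenzn" (len 6), cursors c1@2 c2@2 c3@4 c4@6, authorship 12.3.4
After op 6 (insert('v')): buffer="nnvvenvznv" (len 10), cursors c1@4 c2@4 c3@7 c4@10, authorship 1212.33.44
After op 7 (insert('m')): buffer="nnvvmmenvmznvm" (len 14), cursors c1@6 c2@6 c3@10 c4@14, authorship 121212.333.444
After op 8 (insert('e')): buffer="nnvvmmeeenvmeznvme" (len 18), cursors c1@8 c2@8 c3@13 c4@18, authorship 12121212.3333.4444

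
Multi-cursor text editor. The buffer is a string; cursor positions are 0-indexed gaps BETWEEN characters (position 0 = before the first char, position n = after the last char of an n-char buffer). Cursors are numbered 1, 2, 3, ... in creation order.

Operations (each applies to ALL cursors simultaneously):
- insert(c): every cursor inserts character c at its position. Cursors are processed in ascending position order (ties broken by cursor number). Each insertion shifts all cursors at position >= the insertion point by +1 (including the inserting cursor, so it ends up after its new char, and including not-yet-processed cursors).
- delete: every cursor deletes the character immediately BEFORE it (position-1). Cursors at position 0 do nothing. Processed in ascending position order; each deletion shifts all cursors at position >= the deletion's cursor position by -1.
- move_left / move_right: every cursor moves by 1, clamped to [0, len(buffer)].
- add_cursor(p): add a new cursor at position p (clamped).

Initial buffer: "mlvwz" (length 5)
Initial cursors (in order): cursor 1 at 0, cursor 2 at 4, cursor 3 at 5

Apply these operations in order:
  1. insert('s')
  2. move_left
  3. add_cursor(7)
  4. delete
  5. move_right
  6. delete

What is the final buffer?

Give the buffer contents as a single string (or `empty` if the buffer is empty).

After op 1 (insert('s')): buffer="smlvwszs" (len 8), cursors c1@1 c2@6 c3@8, authorship 1....2.3
After op 2 (move_left): buffer="smlvwszs" (len 8), cursors c1@0 c2@5 c3@7, authorship 1....2.3
After op 3 (add_cursor(7)): buffer="smlvwszs" (len 8), cursors c1@0 c2@5 c3@7 c4@7, authorship 1....2.3
After op 4 (delete): buffer="smlvs" (len 5), cursors c1@0 c2@4 c3@4 c4@4, authorship 1...3
After op 5 (move_right): buffer="smlvs" (len 5), cursors c1@1 c2@5 c3@5 c4@5, authorship 1...3
After op 6 (delete): buffer="m" (len 1), cursors c1@0 c2@1 c3@1 c4@1, authorship .

Answer: m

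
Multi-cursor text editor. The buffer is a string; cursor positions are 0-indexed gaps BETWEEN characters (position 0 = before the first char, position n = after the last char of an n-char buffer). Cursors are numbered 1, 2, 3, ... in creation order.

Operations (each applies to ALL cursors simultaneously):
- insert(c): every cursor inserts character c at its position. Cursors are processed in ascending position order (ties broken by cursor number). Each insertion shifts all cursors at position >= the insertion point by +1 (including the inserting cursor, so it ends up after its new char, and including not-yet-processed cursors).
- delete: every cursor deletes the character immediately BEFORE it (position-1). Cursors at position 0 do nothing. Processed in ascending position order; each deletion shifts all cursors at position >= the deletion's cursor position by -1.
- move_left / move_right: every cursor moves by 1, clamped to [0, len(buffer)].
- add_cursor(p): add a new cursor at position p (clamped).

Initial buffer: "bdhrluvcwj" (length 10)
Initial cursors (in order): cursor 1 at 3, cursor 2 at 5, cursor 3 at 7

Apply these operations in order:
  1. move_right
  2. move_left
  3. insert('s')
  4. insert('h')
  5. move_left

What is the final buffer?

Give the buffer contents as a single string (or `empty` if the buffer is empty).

Answer: bdhshrlshuvshcwj

Derivation:
After op 1 (move_right): buffer="bdhrluvcwj" (len 10), cursors c1@4 c2@6 c3@8, authorship ..........
After op 2 (move_left): buffer="bdhrluvcwj" (len 10), cursors c1@3 c2@5 c3@7, authorship ..........
After op 3 (insert('s')): buffer="bdhsrlsuvscwj" (len 13), cursors c1@4 c2@7 c3@10, authorship ...1..2..3...
After op 4 (insert('h')): buffer="bdhshrlshuvshcwj" (len 16), cursors c1@5 c2@9 c3@13, authorship ...11..22..33...
After op 5 (move_left): buffer="bdhshrlshuvshcwj" (len 16), cursors c1@4 c2@8 c3@12, authorship ...11..22..33...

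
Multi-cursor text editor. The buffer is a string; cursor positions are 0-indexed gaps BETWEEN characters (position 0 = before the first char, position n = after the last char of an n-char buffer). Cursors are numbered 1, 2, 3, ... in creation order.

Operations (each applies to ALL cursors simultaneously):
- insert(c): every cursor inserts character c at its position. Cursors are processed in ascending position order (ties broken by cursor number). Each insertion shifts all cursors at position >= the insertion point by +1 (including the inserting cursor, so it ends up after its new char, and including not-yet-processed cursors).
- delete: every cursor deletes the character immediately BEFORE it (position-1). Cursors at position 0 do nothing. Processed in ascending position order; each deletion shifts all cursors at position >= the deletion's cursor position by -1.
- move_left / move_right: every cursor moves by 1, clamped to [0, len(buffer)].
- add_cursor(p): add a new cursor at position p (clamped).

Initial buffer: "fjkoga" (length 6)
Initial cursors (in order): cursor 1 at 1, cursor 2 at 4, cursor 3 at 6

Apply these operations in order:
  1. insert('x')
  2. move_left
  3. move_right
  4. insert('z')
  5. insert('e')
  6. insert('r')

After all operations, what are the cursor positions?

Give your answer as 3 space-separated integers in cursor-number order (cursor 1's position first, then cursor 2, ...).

After op 1 (insert('x')): buffer="fxjkoxgax" (len 9), cursors c1@2 c2@6 c3@9, authorship .1...2..3
After op 2 (move_left): buffer="fxjkoxgax" (len 9), cursors c1@1 c2@5 c3@8, authorship .1...2..3
After op 3 (move_right): buffer="fxjkoxgax" (len 9), cursors c1@2 c2@6 c3@9, authorship .1...2..3
After op 4 (insert('z')): buffer="fxzjkoxzgaxz" (len 12), cursors c1@3 c2@8 c3@12, authorship .11...22..33
After op 5 (insert('e')): buffer="fxzejkoxzegaxze" (len 15), cursors c1@4 c2@10 c3@15, authorship .111...222..333
After op 6 (insert('r')): buffer="fxzerjkoxzergaxzer" (len 18), cursors c1@5 c2@12 c3@18, authorship .1111...2222..3333

Answer: 5 12 18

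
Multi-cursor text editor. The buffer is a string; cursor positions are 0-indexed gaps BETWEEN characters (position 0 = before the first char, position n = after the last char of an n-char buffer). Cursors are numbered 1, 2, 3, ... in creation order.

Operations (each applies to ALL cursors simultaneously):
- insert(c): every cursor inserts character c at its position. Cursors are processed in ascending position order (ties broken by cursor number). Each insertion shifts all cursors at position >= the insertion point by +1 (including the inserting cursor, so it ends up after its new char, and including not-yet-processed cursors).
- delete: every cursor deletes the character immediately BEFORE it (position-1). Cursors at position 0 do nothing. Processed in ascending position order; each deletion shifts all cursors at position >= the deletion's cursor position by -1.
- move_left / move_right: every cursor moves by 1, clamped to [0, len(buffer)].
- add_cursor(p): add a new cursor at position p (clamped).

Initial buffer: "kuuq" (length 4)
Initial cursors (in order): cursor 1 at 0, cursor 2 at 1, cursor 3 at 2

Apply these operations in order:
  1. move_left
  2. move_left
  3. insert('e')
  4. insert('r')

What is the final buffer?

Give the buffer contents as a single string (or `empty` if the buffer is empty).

After op 1 (move_left): buffer="kuuq" (len 4), cursors c1@0 c2@0 c3@1, authorship ....
After op 2 (move_left): buffer="kuuq" (len 4), cursors c1@0 c2@0 c3@0, authorship ....
After op 3 (insert('e')): buffer="eeekuuq" (len 7), cursors c1@3 c2@3 c3@3, authorship 123....
After op 4 (insert('r')): buffer="eeerrrkuuq" (len 10), cursors c1@6 c2@6 c3@6, authorship 123123....

Answer: eeerrrkuuq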